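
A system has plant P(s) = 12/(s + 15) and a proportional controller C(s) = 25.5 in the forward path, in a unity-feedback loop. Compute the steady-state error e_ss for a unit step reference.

The loop is type 0. Static position error constant K_pos = C(0)·P(0) = 25.5·0.8 = 20.4.
Steady-state error to a unit step: e_ss = 1/(1+K_pos) = 1/21.4 = 0.0467.

0.0467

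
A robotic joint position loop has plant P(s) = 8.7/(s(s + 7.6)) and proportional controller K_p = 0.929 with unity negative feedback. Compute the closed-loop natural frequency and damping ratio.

With unity feedback the closed-loop characteristic equation is s² + 7.6s + 0.929·8.7 = s² + 7.6s + 8.082 = 0.
Matching s² + 2ζω_n s + ω_n²: ω_n = √8.082 = 2.843 rad/s and 2ζω_n = 7.6, so ζ = 7.6/(2·2.843) = 1.34.

ω_n = 2.84 rad/s, ζ = 1.34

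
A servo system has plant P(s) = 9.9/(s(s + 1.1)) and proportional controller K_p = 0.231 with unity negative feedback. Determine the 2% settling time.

Closed-loop characteristic equation: s² + 1.1s + 2.287 = 0, so ω_n = 1.512 rad/s and ζ = 1.1/(2·1.512) = 0.3637.
2% settling time T_s ≈ 4/(ζω_n) = 4/0.55 = 7.27 s.

T_s ≈ 7.27 s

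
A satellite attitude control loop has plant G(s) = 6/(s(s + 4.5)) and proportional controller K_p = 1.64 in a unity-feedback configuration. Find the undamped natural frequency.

ω_n = 3.14 rad/s

The closed-loop denominator is s(s+4.5) + 1.64·6 = s² + 4.5s + 9.84.
So ω_n² = 9.84 ⇒ ω_n = 3.137 rad/s, and ζ = 4.5/(2ω_n) = 0.717.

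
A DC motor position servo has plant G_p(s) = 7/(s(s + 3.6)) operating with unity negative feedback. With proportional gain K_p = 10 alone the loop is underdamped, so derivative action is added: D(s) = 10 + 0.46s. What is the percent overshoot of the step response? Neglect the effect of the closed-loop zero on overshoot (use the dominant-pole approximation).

Forward path: (10 + 0.46s)·7/(s(s+3.6)). The closed-loop characteristic equation is s² + (3.6 + 7·0.46)s + 7·10 = 0.
That is s² + 6.82s + 70 = 0, so ω_n = 8.367 rad/s and ζ = 6.82/(2·8.367) = 0.4076.
%OS = 100·exp(−πζ/√(1−ζ²)) = 24.6%.

24.6%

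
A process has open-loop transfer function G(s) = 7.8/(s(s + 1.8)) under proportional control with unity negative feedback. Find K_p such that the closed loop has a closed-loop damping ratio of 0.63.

Closed-loop characteristic equation: s² + 1.8s + K_p·7.8 = 0.
So ω_n = √(7.8K_p) and 2ζω_n = 1.8, giving ζ = 1.8/(2√(7.8K_p)).
Setting ζ = 0.63: √(7.8K_p) = 1.8/(2·0.63) = 1.429, so K_p = 2.041/7.8 = 0.262.

K_p = 0.262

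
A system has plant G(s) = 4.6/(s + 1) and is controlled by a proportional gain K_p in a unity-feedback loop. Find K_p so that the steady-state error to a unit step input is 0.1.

Steady-state error for a unit step on this type-0 loop is 1/(1 + K_p·G(0)).
G(0) = 4.6. Require 1/(1 + K_p·4.6) = 0.1, so 1 + 4.6·K_p = 10.
K_p = (10 − 1)/4.6 = 1.96.

K_p = 1.96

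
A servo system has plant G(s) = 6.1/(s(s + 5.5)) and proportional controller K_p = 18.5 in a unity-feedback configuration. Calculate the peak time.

T_p = 0.306 s

Closed-loop characteristic equation: s² + 5.5s + 112.8 = 0, so ω_n = 10.62 rad/s and ζ = 5.5/(2·10.62) = 0.2589.
Damped frequency ω_d = ω_n√(1−ζ²) = 10.26 rad/s, so peak time T_p = π/ω_d = 0.306 s.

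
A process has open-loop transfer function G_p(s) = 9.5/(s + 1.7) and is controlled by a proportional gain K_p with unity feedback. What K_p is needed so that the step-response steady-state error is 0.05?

K_p = 3.4

Steady-state error for a unit step on this type-0 loop is 1/(1 + K_p·G_p(0)).
G_p(0) = 5.588. Require 1/(1 + K_p·5.588) = 0.05, so 1 + 5.588·K_p = 20.
K_p = (20 − 1)/5.588 = 3.4.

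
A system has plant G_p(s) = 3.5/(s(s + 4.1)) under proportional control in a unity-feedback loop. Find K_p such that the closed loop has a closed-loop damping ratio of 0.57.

K_p = 3.7

Closed-loop characteristic equation: s² + 4.1s + K_p·3.5 = 0.
So ω_n = √(3.5K_p) and 2ζω_n = 4.1, giving ζ = 4.1/(2√(3.5K_p)).
Setting ζ = 0.57: √(3.5K_p) = 4.1/(2·0.57) = 3.596, so K_p = 12.93/3.5 = 3.7.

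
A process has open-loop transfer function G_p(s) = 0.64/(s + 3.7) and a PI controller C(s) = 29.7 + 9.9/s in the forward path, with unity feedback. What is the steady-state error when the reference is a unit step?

The open loop C(s)G_p(s) has a pole at the origin (type 1), so the static position error constant is infinite and e_ss = 1/(1+∞) = 0.

0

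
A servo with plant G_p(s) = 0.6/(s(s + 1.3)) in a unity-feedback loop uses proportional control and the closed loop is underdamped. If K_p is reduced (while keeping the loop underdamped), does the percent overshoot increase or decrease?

ζ = 1.3/(2√(0.6K_p)) rises as K_p falls; higher damping means less overshoot.

decrease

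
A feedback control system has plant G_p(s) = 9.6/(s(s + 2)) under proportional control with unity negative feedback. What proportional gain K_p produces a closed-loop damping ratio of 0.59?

Closed-loop characteristic equation: s² + 2s + K_p·9.6 = 0.
So ω_n = √(9.6K_p) and 2ζω_n = 2, giving ζ = 2/(2√(9.6K_p)).
Setting ζ = 0.59: √(9.6K_p) = 2/(2·0.59) = 1.695, so K_p = 2.873/9.6 = 0.299.

K_p = 0.299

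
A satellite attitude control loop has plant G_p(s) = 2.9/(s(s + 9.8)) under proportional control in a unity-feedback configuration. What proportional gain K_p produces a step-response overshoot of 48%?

From %OS = 100·exp(−πζ/√(1−ζ²)) = 48%, ζ = −ln(0.48)/√(π²+ln²(0.48)) = 0.2275.
Characteristic equation s² + 9.8s + 2.9K_p = 0 gives ζ = 9.8/(2√(2.9K_p)).
Setting ζ = 0.2275: √(2.9K_p) = 9.8/(2·0.2275) = 21.54, so K_p = 463.9/2.9 = 160.

K_p = 160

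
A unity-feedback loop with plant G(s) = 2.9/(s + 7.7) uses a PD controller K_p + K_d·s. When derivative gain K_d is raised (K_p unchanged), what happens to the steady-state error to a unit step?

At s = 0 the derivative term contributes nothing: C(0) = K_p regardless of K_d, so K_pos = K_p·G(0) and e_ss are unchanged.

unchanged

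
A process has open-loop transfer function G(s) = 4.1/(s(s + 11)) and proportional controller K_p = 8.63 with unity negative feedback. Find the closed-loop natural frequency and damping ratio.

The closed-loop denominator is s(s+11) + 8.63·4.1 = s² + 11s + 35.38.
Matching s² + 2ζω_n s + ω_n²: ω_n = √35.38 = 5.948 rad/s and 2ζω_n = 11, so ζ = 11/(2·5.948) = 0.925.

ω_n = 5.95 rad/s, ζ = 0.925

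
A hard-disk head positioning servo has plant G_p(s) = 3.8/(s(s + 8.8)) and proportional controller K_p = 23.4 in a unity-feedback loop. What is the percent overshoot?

19.1%

Closed-loop characteristic equation: s² + 8.8s + 88.92 = 0, so ω_n = 9.43 rad/s and ζ = 8.8/(2·9.43) = 0.4666.
%OS = 100·exp(−πζ/√(1−ζ²)) = 100·exp(−π·0.4666/√0.7823) = 19.1%.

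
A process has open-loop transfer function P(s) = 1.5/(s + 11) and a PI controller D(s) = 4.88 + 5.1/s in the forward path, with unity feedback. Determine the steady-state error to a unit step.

0

The open loop D(s)P(s) has a pole at the origin (type 1), so the static position error constant is infinite and e_ss = 1/(1+∞) = 0.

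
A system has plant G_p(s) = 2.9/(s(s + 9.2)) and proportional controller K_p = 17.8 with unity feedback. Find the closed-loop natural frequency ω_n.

ω_n = 7.18 rad/s

The closed-loop denominator is s(s+9.2) + 17.8·2.9 = s² + 9.2s + 51.62.
So ω_n² = 51.62 ⇒ ω_n = 7.185 rad/s, and ζ = 9.2/(2ω_n) = 0.64.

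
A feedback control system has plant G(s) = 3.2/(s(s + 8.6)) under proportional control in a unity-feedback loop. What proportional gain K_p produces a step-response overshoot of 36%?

From %OS = 100·exp(−πζ/√(1−ζ²)) = 36%, ζ = −ln(0.36)/√(π²+ln²(0.36)) = 0.3093.
Characteristic equation s² + 8.6s + 3.2K_p = 0 gives ζ = 8.6/(2√(3.2K_p)).
Setting ζ = 0.3093: √(3.2K_p) = 8.6/(2·0.3093) = 13.9, so K_p = 193.3/3.2 = 60.4.

K_p = 60.4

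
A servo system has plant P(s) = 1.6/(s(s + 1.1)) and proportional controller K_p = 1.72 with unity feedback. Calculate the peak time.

T_p = 2.01 s

Closed-loop characteristic equation: s² + 1.1s + 2.752 = 0, so ω_n = 1.659 rad/s and ζ = 1.1/(2·1.659) = 0.3315.
Damped frequency ω_d = ω_n√(1−ζ²) = 1.565 rad/s, so peak time T_p = π/ω_d = 2.01 s.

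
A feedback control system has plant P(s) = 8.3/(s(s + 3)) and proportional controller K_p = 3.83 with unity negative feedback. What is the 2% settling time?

The closed-loop denominator s² + 3s + 31.79 gives ω_n = √31.79 = 5.638 and ζ = 3/(2ω_n) = 0.266.
2% settling time T_s ≈ 4/(ζω_n) = 4/1.5 = 2.67 s.

T_s ≈ 2.67 s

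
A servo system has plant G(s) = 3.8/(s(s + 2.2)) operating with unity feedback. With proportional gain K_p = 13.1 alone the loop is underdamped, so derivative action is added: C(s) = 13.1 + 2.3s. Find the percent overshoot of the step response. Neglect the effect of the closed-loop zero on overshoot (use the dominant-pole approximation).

2.11%

Forward path: (13.1 + 2.3s)·3.8/(s(s+2.2)). The closed-loop characteristic equation is s² + (2.2 + 3.8·2.3)s + 3.8·13.1 = 0.
That is s² + 10.94s + 49.78 = 0, so ω_n = 7.055 rad/s and ζ = 10.94/(2·7.055) = 0.7753.
%OS = 100·exp(−πζ/√(1−ζ²)) = 2.11%.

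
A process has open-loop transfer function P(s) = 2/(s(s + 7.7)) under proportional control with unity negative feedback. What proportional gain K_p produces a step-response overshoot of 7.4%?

From %OS = 100·exp(−πζ/√(1−ζ²)) = 7.4%, ζ = −ln(0.074)/√(π²+ln²(0.074)) = 0.6381.
Characteristic equation s² + 7.7s + 2K_p = 0 gives ζ = 7.7/(2√(2K_p)).
Setting ζ = 0.6381: √(2K_p) = 7.7/(2·0.6381) = 6.033, so K_p = 36.4/2 = 18.2.

K_p = 18.2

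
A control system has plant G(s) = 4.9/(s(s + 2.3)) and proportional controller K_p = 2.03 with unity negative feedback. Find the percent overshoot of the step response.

From 1 + K_pG(s) = 0: s² + 2.3s + 9.947 = 0 ⇒ ω_n = 3.154, ζ = 0.3646.
%OS = 100·exp(−πζ/√(1−ζ²)) = 100·exp(−π·0.3646/√0.867) = 29.2%.

29.2%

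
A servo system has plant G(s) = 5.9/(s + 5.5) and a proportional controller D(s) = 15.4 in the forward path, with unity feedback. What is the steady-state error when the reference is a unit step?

The loop is type 0. Static position error constant K_pos = D(0)·G(0) = 15.4·1.073 = 16.52.
Steady-state error to a unit step: e_ss = 1/(1+K_pos) = 1/17.52 = 0.0571.

0.0571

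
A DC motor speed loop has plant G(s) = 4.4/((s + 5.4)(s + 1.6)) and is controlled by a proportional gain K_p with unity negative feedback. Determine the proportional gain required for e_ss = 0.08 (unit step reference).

For a type-0 loop with proportional control, e_ss = 1/(1 + K_p·G(0)).
G(0) = 0.5093. Require 1/(1 + K_p·0.5093) = 0.08, so 1 + 0.5093·K_p = 12.5.
K_p = (12.5 − 1)/0.5093 = 22.6.

K_p = 22.6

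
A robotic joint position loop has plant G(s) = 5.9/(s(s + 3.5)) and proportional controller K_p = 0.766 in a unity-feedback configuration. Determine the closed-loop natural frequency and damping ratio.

With unity feedback the closed-loop characteristic equation is s² + 3.5s + 0.766·5.9 = s² + 3.5s + 4.519 = 0.
So ω_n² = 4.519 ⇒ ω_n = 2.126 rad/s, and ζ = 3.5/(2ω_n) = 0.823.

ω_n = 2.13 rad/s, ζ = 0.823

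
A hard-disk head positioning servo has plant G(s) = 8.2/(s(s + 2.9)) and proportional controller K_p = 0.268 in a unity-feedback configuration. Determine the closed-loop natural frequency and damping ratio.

With unity feedback the closed-loop characteristic equation is s² + 2.9s + 0.268·8.2 = s² + 2.9s + 2.198 = 0.
Matching s² + 2ζω_n s + ω_n²: ω_n = √2.198 = 1.482 rad/s and 2ζω_n = 2.9, so ζ = 2.9/(2·1.482) = 0.978.

ω_n = 1.48 rad/s, ζ = 0.978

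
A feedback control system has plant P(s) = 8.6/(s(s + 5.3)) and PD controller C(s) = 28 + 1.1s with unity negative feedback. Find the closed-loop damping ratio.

ζ = 0.476

Forward path: (28 + 1.1s)·8.6/(s(s+5.3)). The closed-loop characteristic equation is s² + (5.3 + 8.6·1.1)s + 8.6·28 = 0.
That is s² + 14.76s + 240.8 = 0, so ω_n = 15.52 rad/s and ζ = 14.76/(2·15.52) = 0.4756.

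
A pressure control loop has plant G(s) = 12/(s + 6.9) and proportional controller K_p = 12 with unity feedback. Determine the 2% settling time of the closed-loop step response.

T_s ≈ 0.0265 s

Closed-loop transfer function: T(s) = K_p·G(s)/(1 + K_p·G(s)) = 144/(s + 6.9 + 144) = 144/(s + 150.9).
Time constant τ = 1/150.9 = 0.006627 s, so the 2% settling time is about 4τ = 0.0265 s.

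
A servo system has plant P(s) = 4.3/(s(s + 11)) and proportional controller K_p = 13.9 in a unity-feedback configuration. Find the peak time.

T_p = 0.578 s

The closed-loop denominator s² + 11s + 59.77 gives ω_n = √59.77 = 7.731 and ζ = 11/(2ω_n) = 0.7114.
Damped frequency ω_d = ω_n√(1−ζ²) = 5.433 rad/s, so peak time T_p = π/ω_d = 0.578 s.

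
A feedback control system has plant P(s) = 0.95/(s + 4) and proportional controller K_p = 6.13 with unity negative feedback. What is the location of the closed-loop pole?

s = -9.823

Closed-loop transfer function: T(s) = K_p·P(s)/(1 + K_p·P(s)) = 5.823/(s + 4 + 5.823) = 5.823/(s + 9.823).
The closed-loop pole is at s = −9.823.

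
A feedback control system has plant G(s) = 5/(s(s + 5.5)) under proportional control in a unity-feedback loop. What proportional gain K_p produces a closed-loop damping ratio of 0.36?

K_p = 11.7

Closed-loop characteristic equation: s² + 5.5s + K_p·5 = 0.
So ω_n = √(5K_p) and 2ζω_n = 5.5, giving ζ = 5.5/(2√(5K_p)).
Setting ζ = 0.36: √(5K_p) = 5.5/(2·0.36) = 7.639, so K_p = 58.35/5 = 11.7.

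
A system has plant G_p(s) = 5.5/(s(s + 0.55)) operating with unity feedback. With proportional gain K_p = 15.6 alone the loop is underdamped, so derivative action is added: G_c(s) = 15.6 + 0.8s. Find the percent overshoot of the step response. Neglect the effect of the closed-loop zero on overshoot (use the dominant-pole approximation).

41.8%

Forward path: (15.6 + 0.8s)·5.5/(s(s+0.55)). The closed-loop characteristic equation is s² + (0.55 + 5.5·0.8)s + 5.5·15.6 = 0.
That is s² + 4.95s + 85.8 = 0, so ω_n = 9.263 rad/s and ζ = 4.95/(2·9.263) = 0.2672.
%OS = 100·exp(−πζ/√(1−ζ²)) = 41.8%.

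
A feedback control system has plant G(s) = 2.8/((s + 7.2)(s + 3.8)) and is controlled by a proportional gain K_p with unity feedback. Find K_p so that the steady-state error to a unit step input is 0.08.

The loop is type 0, so e_ss(step) = 1/(1 + K_pos) with K_pos = K_p·G(0).
G(0) = 0.1023. Require 1/(1 + K_p·0.1023) = 0.08, so 1 + 0.1023·K_p = 12.5.
K_p = (12.5 − 1)/0.1023 = 112.

K_p = 112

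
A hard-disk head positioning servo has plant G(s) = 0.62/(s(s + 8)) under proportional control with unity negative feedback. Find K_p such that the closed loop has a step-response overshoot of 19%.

From %OS = 100·exp(−πζ/√(1−ζ²)) = 19%, ζ = −ln(0.19)/√(π²+ln²(0.19)) = 0.4673.
Characteristic equation s² + 8s + 0.62K_p = 0 gives ζ = 8/(2√(0.62K_p)).
Setting ζ = 0.4673: √(0.62K_p) = 8/(2·0.4673) = 8.559, so K_p = 73.26/0.62 = 118.

K_p = 118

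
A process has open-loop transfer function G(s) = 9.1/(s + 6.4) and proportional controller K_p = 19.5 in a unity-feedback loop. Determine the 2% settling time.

Closed-loop transfer function: T(s) = K_p·G(s)/(1 + K_p·G(s)) = 177.4/(s + 6.4 + 177.4) = 177.4/(s + 183.8).
Time constant τ = 1/183.8 = 0.005439 s, so the 2% settling time is about 4τ = 0.0218 s.

T_s ≈ 0.0218 s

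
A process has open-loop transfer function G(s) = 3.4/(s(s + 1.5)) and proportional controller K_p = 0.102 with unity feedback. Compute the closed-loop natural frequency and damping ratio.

ω_n = 0.589 rad/s, ζ = 1.27

1 + K_p·G(s) = 0 gives s² + 1.5s + 0.3468 = 0.
Matching s² + 2ζω_n s + ω_n²: ω_n = √0.3468 = 0.5889 rad/s and 2ζω_n = 1.5, so ζ = 1.5/(2·0.5889) = 1.27.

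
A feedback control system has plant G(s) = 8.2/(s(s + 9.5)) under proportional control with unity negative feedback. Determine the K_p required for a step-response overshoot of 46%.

From %OS = 100·exp(−πζ/√(1−ζ²)) = 46%, ζ = −ln(0.46)/√(π²+ln²(0.46)) = 0.24.
Characteristic equation s² + 9.5s + 8.2K_p = 0 gives ζ = 9.5/(2√(8.2K_p)).
Setting ζ = 0.24: √(8.2K_p) = 9.5/(2·0.24) = 19.8, so K_p = 391.9/8.2 = 47.8.

K_p = 47.8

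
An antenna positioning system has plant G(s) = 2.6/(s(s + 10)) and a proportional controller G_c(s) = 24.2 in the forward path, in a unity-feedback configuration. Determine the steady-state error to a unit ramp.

0.159

The loop has one pole at the origin (type 1). Velocity error constant K_v = lim_{s→0} s·G_c(s)G(s) = 24.2·2.6/10 = 6.292.
Steady-state error to a unit ramp: e_ss = 1/K_v = 0.159.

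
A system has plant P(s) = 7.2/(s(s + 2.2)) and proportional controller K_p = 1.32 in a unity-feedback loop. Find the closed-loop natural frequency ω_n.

ω_n = 3.08 rad/s

1 + K_p·P(s) = 0 gives s² + 2.2s + 9.504 = 0.
Matching s² + 2ζω_n s + ω_n²: ω_n = √9.504 = 3.083 rad/s and 2ζω_n = 2.2, so ζ = 2.2/(2·3.083) = 0.357.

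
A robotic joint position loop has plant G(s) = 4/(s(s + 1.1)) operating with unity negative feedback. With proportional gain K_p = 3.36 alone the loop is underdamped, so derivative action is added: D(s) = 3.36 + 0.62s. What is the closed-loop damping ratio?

ζ = 0.488

Forward path: (3.36 + 0.62s)·4/(s(s+1.1)). The closed-loop characteristic equation is s² + (1.1 + 4·0.62)s + 4·3.36 = 0.
That is s² + 3.58s + 13.44 = 0, so ω_n = 3.666 rad/s and ζ = 3.58/(2·3.666) = 0.4883.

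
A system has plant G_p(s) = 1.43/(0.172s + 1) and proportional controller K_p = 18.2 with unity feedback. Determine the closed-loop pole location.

Closed loop: T(s) = K_p·G_p/(1+K_p·G_p) = 26.03/(0.172s + 1 + 26.03), with pole at s = −(1 + 26.03)/0.172 = −157.1.

s = -157.1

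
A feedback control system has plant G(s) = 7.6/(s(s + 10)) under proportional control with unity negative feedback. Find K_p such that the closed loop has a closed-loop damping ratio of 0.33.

Closed-loop characteristic equation: s² + 10s + K_p·7.6 = 0.
So ω_n = √(7.6K_p) and 2ζω_n = 10, giving ζ = 10/(2√(7.6K_p)).
Setting ζ = 0.33: √(7.6K_p) = 10/(2·0.33) = 15.15, so K_p = 229.6/7.6 = 30.2.

K_p = 30.2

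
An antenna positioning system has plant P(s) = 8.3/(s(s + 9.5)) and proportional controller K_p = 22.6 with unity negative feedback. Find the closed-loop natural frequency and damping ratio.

ω_n = 13.7 rad/s, ζ = 0.347

The closed-loop denominator is s(s+9.5) + 22.6·8.3 = s² + 9.5s + 187.6.
So ω_n² = 187.6 ⇒ ω_n = 13.7 rad/s, and ζ = 9.5/(2ω_n) = 0.347.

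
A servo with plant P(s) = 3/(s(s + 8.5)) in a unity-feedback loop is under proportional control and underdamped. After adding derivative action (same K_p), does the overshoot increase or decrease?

decrease

The derivative term adds K·K_d to the s-coefficient of the characteristic equation, raising 2ζω_n while ω_n is unchanged; ζ increases, so overshoot decreases.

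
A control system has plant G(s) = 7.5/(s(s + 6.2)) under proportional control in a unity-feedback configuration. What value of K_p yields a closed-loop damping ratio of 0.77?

K_p = 2.16

Closed-loop characteristic equation: s² + 6.2s + K_p·7.5 = 0.
So ω_n = √(7.5K_p) and 2ζω_n = 6.2, giving ζ = 6.2/(2√(7.5K_p)).
Setting ζ = 0.77: √(7.5K_p) = 6.2/(2·0.77) = 4.026, so K_p = 16.21/7.5 = 2.16.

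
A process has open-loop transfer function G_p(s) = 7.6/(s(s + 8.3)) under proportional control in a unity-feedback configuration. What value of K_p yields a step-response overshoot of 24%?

From %OS = 100·exp(−πζ/√(1−ζ²)) = 24%, ζ = −ln(0.24)/√(π²+ln²(0.24)) = 0.4136.
Characteristic equation s² + 8.3s + 7.6K_p = 0 gives ζ = 8.3/(2√(7.6K_p)).
Setting ζ = 0.4136: √(7.6K_p) = 8.3/(2·0.4136) = 10.03, so K_p = 100.7/7.6 = 13.2.

K_p = 13.2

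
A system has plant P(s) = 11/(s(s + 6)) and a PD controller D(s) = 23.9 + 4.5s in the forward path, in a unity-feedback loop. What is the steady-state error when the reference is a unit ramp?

The loop has one pole at the origin (type 1). Velocity error constant K_v = lim_{s→0} s·D(s)P(s) = 23.9·11/6 = 43.82.
Steady-state error to a unit ramp: e_ss = 1/K_v = 0.0228.

0.0228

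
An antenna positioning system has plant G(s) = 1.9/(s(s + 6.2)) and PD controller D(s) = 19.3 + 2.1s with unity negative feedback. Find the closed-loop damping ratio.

Forward path: (19.3 + 2.1s)·1.9/(s(s+6.2)). The closed-loop characteristic equation is s² + (6.2 + 1.9·2.1)s + 1.9·19.3 = 0.
That is s² + 10.19s + 36.67 = 0, so ω_n = 6.056 rad/s and ζ = 10.19/(2·6.056) = 0.8414.

ζ = 0.841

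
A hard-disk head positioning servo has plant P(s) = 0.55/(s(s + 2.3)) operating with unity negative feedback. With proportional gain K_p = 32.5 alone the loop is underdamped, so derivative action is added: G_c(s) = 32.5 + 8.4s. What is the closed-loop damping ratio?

Forward path: (32.5 + 8.4s)·0.55/(s(s+2.3)). The closed-loop characteristic equation is s² + (2.3 + 0.55·8.4)s + 0.55·32.5 = 0.
That is s² + 6.92s + 17.88 = 0, so ω_n = 4.228 rad/s and ζ = 6.92/(2·4.228) = 0.8184.

ζ = 0.818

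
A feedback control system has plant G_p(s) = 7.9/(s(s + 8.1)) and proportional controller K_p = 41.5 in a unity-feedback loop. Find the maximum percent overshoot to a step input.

From 1 + K_pG_p(s) = 0: s² + 8.1s + 327.9 = 0 ⇒ ω_n = 18.11, ζ = 0.2237.
%OS = 100·exp(−πζ/√(1−ζ²)) = 100·exp(−π·0.2237/√0.95) = 48.6%.

48.6%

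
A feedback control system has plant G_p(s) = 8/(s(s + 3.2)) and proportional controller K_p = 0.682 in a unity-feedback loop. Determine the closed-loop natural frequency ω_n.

ω_n = 2.34 rad/s

The closed-loop denominator is s(s+3.2) + 0.682·8 = s² + 3.2s + 5.456.
Matching s² + 2ζω_n s + ω_n²: ω_n = √5.456 = 2.336 rad/s and 2ζω_n = 3.2, so ζ = 3.2/(2·2.336) = 0.685.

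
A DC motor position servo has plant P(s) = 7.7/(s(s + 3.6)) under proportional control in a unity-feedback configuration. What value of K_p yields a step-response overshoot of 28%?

From %OS = 100·exp(−πζ/√(1−ζ²)) = 28%, ζ = −ln(0.28)/√(π²+ln²(0.28)) = 0.3755.
Characteristic equation s² + 3.6s + 7.7K_p = 0 gives ζ = 3.6/(2√(7.7K_p)).
Setting ζ = 0.3755: √(7.7K_p) = 3.6/(2·0.3755) = 4.793, so K_p = 22.97/7.7 = 2.98.

K_p = 2.98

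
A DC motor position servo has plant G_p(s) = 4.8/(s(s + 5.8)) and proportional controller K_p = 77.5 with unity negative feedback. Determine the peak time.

The closed-loop denominator s² + 5.8s + 372 gives ω_n = √372 = 19.29 and ζ = 5.8/(2ω_n) = 0.1504.
Damped frequency ω_d = ω_n√(1−ζ²) = 19.07 rad/s, so peak time T_p = π/ω_d = 0.165 s.

T_p = 0.165 s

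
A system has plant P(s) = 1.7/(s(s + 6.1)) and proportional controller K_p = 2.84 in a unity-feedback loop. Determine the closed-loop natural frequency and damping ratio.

ω_n = 2.2 rad/s, ζ = 1.39

With unity feedback the closed-loop characteristic equation is s² + 6.1s + 2.84·1.7 = s² + 6.1s + 4.828 = 0.
Matching s² + 2ζω_n s + ω_n²: ω_n = √4.828 = 2.197 rad/s and 2ζω_n = 6.1, so ζ = 6.1/(2·2.197) = 1.39.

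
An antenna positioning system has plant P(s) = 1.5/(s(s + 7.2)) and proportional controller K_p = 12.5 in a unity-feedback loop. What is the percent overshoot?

0.909%

From 1 + K_pP(s) = 0: s² + 7.2s + 18.75 = 0 ⇒ ω_n = 4.33, ζ = 0.8314.
%OS = 100·exp(−πζ/√(1−ζ²)) = 100·exp(−π·0.8314/√0.3088) = 0.909%.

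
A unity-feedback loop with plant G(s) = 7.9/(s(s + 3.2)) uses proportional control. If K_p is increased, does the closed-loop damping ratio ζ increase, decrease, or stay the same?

ζ = 3.2/(2√(7.9K_p)); increasing K_p raises the denominator, so ζ falls.

decrease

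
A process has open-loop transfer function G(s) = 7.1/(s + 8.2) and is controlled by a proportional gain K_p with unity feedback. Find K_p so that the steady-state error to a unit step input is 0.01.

Steady-state error for a unit step on this type-0 loop is 1/(1 + K_p·G(0)).
G(0) = 0.8659. Require 1/(1 + K_p·0.8659) = 0.01, so 1 + 0.8659·K_p = 100.
K_p = (100 − 1)/0.8659 = 114.

K_p = 114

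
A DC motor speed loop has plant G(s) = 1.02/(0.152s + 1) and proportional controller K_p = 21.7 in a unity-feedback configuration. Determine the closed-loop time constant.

τ = 0.00657 s

Closed loop: T(s) = K_p·G/(1+K_p·G) = 22.13/(0.152s + 1 + 22.13), with pole at s = −(1 + 22.13)/0.152 = −152.2.
Closed-loop time constant τ = 1/152.2 = 0.00657 s.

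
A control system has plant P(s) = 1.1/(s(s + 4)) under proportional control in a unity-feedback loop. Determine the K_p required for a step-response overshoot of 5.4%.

K_p = 7.85

From %OS = 100·exp(−πζ/√(1−ζ²)) = 5.4%, ζ = −ln(0.054)/√(π²+ln²(0.054)) = 0.6806.
Characteristic equation s² + 4s + 1.1K_p = 0 gives ζ = 4/(2√(1.1K_p)).
Setting ζ = 0.6806: √(1.1K_p) = 4/(2·0.6806) = 2.938, so K_p = 8.634/1.1 = 7.85.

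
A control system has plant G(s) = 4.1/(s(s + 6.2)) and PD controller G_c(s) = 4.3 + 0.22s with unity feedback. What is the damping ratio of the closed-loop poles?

Forward path: (4.3 + 0.22s)·4.1/(s(s+6.2)). The closed-loop characteristic equation is s² + (6.2 + 4.1·0.22)s + 4.1·4.3 = 0.
That is s² + 7.102s + 17.63 = 0, so ω_n = 4.199 rad/s and ζ = 7.102/(2·4.199) = 0.8457.

ζ = 0.846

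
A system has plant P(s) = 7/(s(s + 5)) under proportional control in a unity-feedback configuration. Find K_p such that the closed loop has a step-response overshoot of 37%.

From %OS = 100·exp(−πζ/√(1−ζ²)) = 37%, ζ = −ln(0.37)/√(π²+ln²(0.37)) = 0.3017.
Characteristic equation s² + 5s + 7K_p = 0 gives ζ = 5/(2√(7K_p)).
Setting ζ = 0.3017: √(7K_p) = 5/(2·0.3017) = 8.286, so K_p = 68.65/7 = 9.81.

K_p = 9.81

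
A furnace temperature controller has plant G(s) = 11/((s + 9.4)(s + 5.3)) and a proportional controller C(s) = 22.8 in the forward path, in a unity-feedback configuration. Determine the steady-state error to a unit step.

0.166

The loop is type 0. Static position error constant K_pos = C(0)·G(0) = 22.8·0.2208 = 5.034.
Steady-state error to a unit step: e_ss = 1/(1+K_pos) = 1/6.034 = 0.166.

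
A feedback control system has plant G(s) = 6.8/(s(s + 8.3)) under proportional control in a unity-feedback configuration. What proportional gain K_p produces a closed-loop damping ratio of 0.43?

Closed-loop characteristic equation: s² + 8.3s + K_p·6.8 = 0.
So ω_n = √(6.8K_p) and 2ζω_n = 8.3, giving ζ = 8.3/(2√(6.8K_p)).
Setting ζ = 0.43: √(6.8K_p) = 8.3/(2·0.43) = 9.651, so K_p = 93.14/6.8 = 13.7.

K_p = 13.7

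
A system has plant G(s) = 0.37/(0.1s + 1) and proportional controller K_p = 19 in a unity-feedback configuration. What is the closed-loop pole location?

Closed loop: T(s) = K_p·G/(1+K_p·G) = 7.03/(0.1s + 1 + 7.03), with pole at s = −(1 + 7.03)/0.1 = −80.3.

s = -80.3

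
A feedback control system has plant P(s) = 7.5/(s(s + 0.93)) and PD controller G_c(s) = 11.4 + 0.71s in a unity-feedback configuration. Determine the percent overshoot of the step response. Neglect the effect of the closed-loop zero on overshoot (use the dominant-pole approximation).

32.3%

Forward path: (11.4 + 0.71s)·7.5/(s(s+0.93)). The closed-loop characteristic equation is s² + (0.93 + 7.5·0.71)s + 7.5·11.4 = 0.
That is s² + 6.255s + 85.5 = 0, so ω_n = 9.247 rad/s and ζ = 6.255/(2·9.247) = 0.3382.
%OS = 100·exp(−πζ/√(1−ζ²)) = 32.3%.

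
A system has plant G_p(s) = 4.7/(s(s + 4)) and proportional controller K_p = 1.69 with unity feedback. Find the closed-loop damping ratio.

With unity feedback the closed-loop characteristic equation is s² + 4s + 1.69·4.7 = s² + 4s + 7.943 = 0.
So ω_n² = 7.943 ⇒ ω_n = 2.818 rad/s, and ζ = 4/(2ω_n) = 0.71.

ζ = 0.71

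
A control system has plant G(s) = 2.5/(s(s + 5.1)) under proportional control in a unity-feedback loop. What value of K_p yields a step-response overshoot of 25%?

From %OS = 100·exp(−πζ/√(1−ζ²)) = 25%, ζ = −ln(0.25)/√(π²+ln²(0.25)) = 0.4037.
Characteristic equation s² + 5.1s + 2.5K_p = 0 gives ζ = 5.1/(2√(2.5K_p)).
Setting ζ = 0.4037: √(2.5K_p) = 5.1/(2·0.4037) = 6.316, so K_p = 39.9/2.5 = 16.

K_p = 16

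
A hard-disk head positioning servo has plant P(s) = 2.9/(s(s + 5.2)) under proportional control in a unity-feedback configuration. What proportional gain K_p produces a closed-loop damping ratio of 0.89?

Closed-loop characteristic equation: s² + 5.2s + K_p·2.9 = 0.
So ω_n = √(2.9K_p) and 2ζω_n = 5.2, giving ζ = 5.2/(2√(2.9K_p)).
Setting ζ = 0.89: √(2.9K_p) = 5.2/(2·0.89) = 2.921, so K_p = 8.534/2.9 = 2.94.

K_p = 2.94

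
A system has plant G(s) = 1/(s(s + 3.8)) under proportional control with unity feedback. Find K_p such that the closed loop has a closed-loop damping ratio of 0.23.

Closed-loop characteristic equation: s² + 3.8s + K_p·1 = 0.
So ω_n = √(1K_p) and 2ζω_n = 3.8, giving ζ = 3.8/(2√(1K_p)).
Setting ζ = 0.23: √(1K_p) = 3.8/(2·0.23) = 8.261, so K_p = 68.24/1 = 68.2.

K_p = 68.2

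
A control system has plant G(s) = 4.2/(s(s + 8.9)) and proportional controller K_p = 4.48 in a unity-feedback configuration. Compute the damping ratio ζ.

ζ = 1.03

With unity feedback the closed-loop characteristic equation is s² + 8.9s + 4.48·4.2 = s² + 8.9s + 18.82 = 0.
Matching s² + 2ζω_n s + ω_n²: ω_n = √18.82 = 4.338 rad/s and 2ζω_n = 8.9, so ζ = 8.9/(2·4.338) = 1.03.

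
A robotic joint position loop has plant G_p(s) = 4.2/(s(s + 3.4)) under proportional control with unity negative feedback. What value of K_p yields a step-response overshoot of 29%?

K_p = 5.12

From %OS = 100·exp(−πζ/√(1−ζ²)) = 29%, ζ = −ln(0.29)/√(π²+ln²(0.29)) = 0.3666.
Characteristic equation s² + 3.4s + 4.2K_p = 0 gives ζ = 3.4/(2√(4.2K_p)).
Setting ζ = 0.3666: √(4.2K_p) = 3.4/(2·0.3666) = 4.637, so K_p = 21.5/4.2 = 5.12.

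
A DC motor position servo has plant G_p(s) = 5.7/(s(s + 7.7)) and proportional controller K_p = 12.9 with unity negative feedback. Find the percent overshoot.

20.6%

Closed-loop characteristic equation: s² + 7.7s + 73.53 = 0, so ω_n = 8.575 rad/s and ζ = 7.7/(2·8.575) = 0.449.
%OS = 100·exp(−πζ/√(1−ζ²)) = 100·exp(−π·0.449/√0.7984) = 20.6%.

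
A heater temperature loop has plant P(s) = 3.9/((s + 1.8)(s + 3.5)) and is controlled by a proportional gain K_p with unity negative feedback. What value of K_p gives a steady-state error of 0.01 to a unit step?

K_p = 160

For a type-0 loop with proportional control, e_ss = 1/(1 + K_p·P(0)).
P(0) = 0.619. Require 1/(1 + K_p·0.619) = 0.01, so 1 + 0.619·K_p = 100.
K_p = (100 − 1)/0.619 = 160.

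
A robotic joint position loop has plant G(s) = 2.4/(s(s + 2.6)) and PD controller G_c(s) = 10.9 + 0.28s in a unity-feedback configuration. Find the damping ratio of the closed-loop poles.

Forward path: (10.9 + 0.28s)·2.4/(s(s+2.6)). The closed-loop characteristic equation is s² + (2.6 + 2.4·0.28)s + 2.4·10.9 = 0.
That is s² + 3.272s + 26.16 = 0, so ω_n = 5.115 rad/s and ζ = 3.272/(2·5.115) = 0.3199.

ζ = 0.32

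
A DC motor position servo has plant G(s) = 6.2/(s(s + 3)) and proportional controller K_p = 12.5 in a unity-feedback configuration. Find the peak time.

T_p = 0.362 s

Closed-loop characteristic equation: s² + 3s + 77.5 = 0, so ω_n = 8.803 rad/s and ζ = 3/(2·8.803) = 0.1704.
Damped frequency ω_d = ω_n√(1−ζ²) = 8.675 rad/s, so peak time T_p = π/ω_d = 0.362 s.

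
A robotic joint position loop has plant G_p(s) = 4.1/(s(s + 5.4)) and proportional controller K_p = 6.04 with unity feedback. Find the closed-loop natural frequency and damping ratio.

ω_n = 4.98 rad/s, ζ = 0.543

1 + K_p·G_p(s) = 0 gives s² + 5.4s + 24.76 = 0.
So ω_n² = 24.76 ⇒ ω_n = 4.976 rad/s, and ζ = 5.4/(2ω_n) = 0.543.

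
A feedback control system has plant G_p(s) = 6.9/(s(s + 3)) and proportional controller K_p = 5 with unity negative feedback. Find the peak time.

From 1 + K_pG_p(s) = 0: s² + 3s + 34.5 = 0 ⇒ ω_n = 5.874, ζ = 0.2554.
Damped frequency ω_d = ω_n√(1−ζ²) = 5.679 rad/s, so peak time T_p = π/ω_d = 0.553 s.

T_p = 0.553 s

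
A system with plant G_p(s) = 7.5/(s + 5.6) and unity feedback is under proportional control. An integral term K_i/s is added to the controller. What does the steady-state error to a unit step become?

The integrator makes K_pos = lim_{s→0} C(s)G(s) infinite, so e_ss = 1/(1+K_pos) = 0.

0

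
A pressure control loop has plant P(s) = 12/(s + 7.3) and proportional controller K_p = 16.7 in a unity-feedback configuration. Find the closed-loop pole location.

Closed-loop transfer function: T(s) = K_p·P(s)/(1 + K_p·P(s)) = 200.4/(s + 7.3 + 200.4) = 200.4/(s + 207.7).
The closed-loop pole is at s = −207.7.

s = -207.7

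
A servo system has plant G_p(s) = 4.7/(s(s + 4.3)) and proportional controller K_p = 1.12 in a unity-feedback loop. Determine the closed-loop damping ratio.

The closed-loop denominator is s(s+4.3) + 1.12·4.7 = s² + 4.3s + 5.264.
Matching s² + 2ζω_n s + ω_n²: ω_n = √5.264 = 2.294 rad/s and 2ζω_n = 4.3, so ζ = 4.3/(2·2.294) = 0.937.

ζ = 0.937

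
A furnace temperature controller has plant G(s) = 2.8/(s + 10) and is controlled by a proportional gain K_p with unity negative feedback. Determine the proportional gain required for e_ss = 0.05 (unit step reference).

K_p = 67.9

The loop is type 0, so e_ss(step) = 1/(1 + K_pos) with K_pos = K_p·G(0).
G(0) = 0.28. Require 1/(1 + K_p·0.28) = 0.05, so 1 + 0.28·K_p = 20.
K_p = (20 − 1)/0.28 = 67.9.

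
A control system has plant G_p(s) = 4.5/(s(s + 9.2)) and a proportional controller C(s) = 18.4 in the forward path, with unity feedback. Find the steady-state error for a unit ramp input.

The loop has one pole at the origin (type 1). Velocity error constant K_v = lim_{s→0} s·C(s)G_p(s) = 18.4·4.5/9.2 = 9.
Steady-state error to a unit ramp: e_ss = 1/K_v = 0.111.

0.111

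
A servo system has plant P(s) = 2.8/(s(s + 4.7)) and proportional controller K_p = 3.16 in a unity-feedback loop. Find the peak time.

T_p = 1.72 s

The closed-loop denominator s² + 4.7s + 8.848 gives ω_n = √8.848 = 2.975 and ζ = 4.7/(2ω_n) = 0.79.
Damped frequency ω_d = ω_n√(1−ζ²) = 1.824 rad/s, so peak time T_p = π/ω_d = 1.72 s.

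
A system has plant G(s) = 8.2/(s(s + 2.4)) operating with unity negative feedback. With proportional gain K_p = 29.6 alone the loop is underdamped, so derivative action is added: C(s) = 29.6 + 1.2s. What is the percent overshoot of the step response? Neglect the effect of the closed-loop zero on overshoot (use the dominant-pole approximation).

26.1%

Forward path: (29.6 + 1.2s)·8.2/(s(s+2.4)). The closed-loop characteristic equation is s² + (2.4 + 8.2·1.2)s + 8.2·29.6 = 0.
That is s² + 12.24s + 242.7 = 0, so ω_n = 15.58 rad/s and ζ = 12.24/(2·15.58) = 0.3928.
%OS = 100·exp(−πζ/√(1−ζ²)) = 26.1%.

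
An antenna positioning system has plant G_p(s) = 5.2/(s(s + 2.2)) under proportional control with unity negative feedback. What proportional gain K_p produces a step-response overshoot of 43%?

K_p = 3.46

From %OS = 100·exp(−πζ/√(1−ζ²)) = 43%, ζ = −ln(0.43)/√(π²+ln²(0.43)) = 0.2594.
Characteristic equation s² + 2.2s + 5.2K_p = 0 gives ζ = 2.2/(2√(5.2K_p)).
Setting ζ = 0.2594: √(5.2K_p) = 2.2/(2·0.2594) = 4.24, so K_p = 17.98/5.2 = 3.46.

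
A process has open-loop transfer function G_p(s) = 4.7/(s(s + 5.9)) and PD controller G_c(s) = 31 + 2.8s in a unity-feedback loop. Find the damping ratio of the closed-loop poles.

ζ = 0.79

Forward path: (31 + 2.8s)·4.7/(s(s+5.9)). The closed-loop characteristic equation is s² + (5.9 + 4.7·2.8)s + 4.7·31 = 0.
That is s² + 19.06s + 145.7 = 0, so ω_n = 12.07 rad/s and ζ = 19.06/(2·12.07) = 0.7895.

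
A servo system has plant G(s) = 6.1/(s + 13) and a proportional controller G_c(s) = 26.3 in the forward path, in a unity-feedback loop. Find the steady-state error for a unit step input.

The loop is type 0. Static position error constant K_pos = G_c(0)·G(0) = 26.3·0.4692 = 12.34.
Steady-state error to a unit step: e_ss = 1/(1+K_pos) = 1/13.34 = 0.075.

0.075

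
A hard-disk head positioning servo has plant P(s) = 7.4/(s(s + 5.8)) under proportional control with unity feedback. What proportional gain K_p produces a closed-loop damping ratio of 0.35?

Closed-loop characteristic equation: s² + 5.8s + K_p·7.4 = 0.
So ω_n = √(7.4K_p) and 2ζω_n = 5.8, giving ζ = 5.8/(2√(7.4K_p)).
Setting ζ = 0.35: √(7.4K_p) = 5.8/(2·0.35) = 8.286, so K_p = 68.65/7.4 = 9.28.

K_p = 9.28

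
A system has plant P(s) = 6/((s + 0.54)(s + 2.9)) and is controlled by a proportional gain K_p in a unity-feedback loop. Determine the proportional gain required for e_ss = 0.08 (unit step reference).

For a type-0 loop with proportional control, e_ss = 1/(1 + K_p·P(0)).
P(0) = 3.831. Require 1/(1 + K_p·3.831) = 0.08, so 1 + 3.831·K_p = 12.5.
K_p = (12.5 − 1)/3.831 = 3.

K_p = 3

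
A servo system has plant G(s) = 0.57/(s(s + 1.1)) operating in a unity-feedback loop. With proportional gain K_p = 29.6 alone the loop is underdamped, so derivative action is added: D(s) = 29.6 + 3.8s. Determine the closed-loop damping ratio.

Forward path: (29.6 + 3.8s)·0.57/(s(s+1.1)). The closed-loop characteristic equation is s² + (1.1 + 0.57·3.8)s + 0.57·29.6 = 0.
That is s² + 3.266s + 16.87 = 0, so ω_n = 4.108 rad/s and ζ = 3.266/(2·4.108) = 0.3976.

ζ = 0.398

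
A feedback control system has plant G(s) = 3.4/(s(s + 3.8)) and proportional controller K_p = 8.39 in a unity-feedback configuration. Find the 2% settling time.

From 1 + K_pG(s) = 0: s² + 3.8s + 28.53 = 0 ⇒ ω_n = 5.341, ζ = 0.3557.
2% settling time T_s ≈ 4/(ζω_n) = 4/1.9 = 2.11 s.

T_s ≈ 2.11 s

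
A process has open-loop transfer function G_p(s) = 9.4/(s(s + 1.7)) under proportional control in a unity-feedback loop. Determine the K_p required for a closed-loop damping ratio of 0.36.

K_p = 0.593

Closed-loop characteristic equation: s² + 1.7s + K_p·9.4 = 0.
So ω_n = √(9.4K_p) and 2ζω_n = 1.7, giving ζ = 1.7/(2√(9.4K_p)).
Setting ζ = 0.36: √(9.4K_p) = 1.7/(2·0.36) = 2.361, so K_p = 5.575/9.4 = 0.593.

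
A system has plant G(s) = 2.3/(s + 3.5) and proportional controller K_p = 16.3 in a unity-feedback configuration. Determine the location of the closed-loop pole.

Closed-loop transfer function: T(s) = K_p·G(s)/(1 + K_p·G(s)) = 37.49/(s + 3.5 + 37.49) = 37.49/(s + 40.99).
The closed-loop pole is at s = −40.99.

s = -40.99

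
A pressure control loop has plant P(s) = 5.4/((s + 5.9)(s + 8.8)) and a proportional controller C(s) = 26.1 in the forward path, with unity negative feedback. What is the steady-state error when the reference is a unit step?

The loop is type 0. Static position error constant K_pos = C(0)·P(0) = 26.1·0.104 = 2.715.
Steady-state error to a unit step: e_ss = 1/(1+K_pos) = 1/3.715 = 0.269.

0.269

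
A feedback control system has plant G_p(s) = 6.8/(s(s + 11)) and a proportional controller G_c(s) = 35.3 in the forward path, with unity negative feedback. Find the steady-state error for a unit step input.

0

The open loop G_c(s)G_p(s) has a pole at the origin (type 1), so the static position error constant is infinite and e_ss = 1/(1+∞) = 0.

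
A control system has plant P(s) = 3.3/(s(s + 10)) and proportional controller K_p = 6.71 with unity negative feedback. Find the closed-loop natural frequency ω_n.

ω_n = 4.71 rad/s

1 + K_p·P(s) = 0 gives s² + 10s + 22.14 = 0.
So ω_n² = 22.14 ⇒ ω_n = 4.706 rad/s, and ζ = 10/(2ω_n) = 1.06.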